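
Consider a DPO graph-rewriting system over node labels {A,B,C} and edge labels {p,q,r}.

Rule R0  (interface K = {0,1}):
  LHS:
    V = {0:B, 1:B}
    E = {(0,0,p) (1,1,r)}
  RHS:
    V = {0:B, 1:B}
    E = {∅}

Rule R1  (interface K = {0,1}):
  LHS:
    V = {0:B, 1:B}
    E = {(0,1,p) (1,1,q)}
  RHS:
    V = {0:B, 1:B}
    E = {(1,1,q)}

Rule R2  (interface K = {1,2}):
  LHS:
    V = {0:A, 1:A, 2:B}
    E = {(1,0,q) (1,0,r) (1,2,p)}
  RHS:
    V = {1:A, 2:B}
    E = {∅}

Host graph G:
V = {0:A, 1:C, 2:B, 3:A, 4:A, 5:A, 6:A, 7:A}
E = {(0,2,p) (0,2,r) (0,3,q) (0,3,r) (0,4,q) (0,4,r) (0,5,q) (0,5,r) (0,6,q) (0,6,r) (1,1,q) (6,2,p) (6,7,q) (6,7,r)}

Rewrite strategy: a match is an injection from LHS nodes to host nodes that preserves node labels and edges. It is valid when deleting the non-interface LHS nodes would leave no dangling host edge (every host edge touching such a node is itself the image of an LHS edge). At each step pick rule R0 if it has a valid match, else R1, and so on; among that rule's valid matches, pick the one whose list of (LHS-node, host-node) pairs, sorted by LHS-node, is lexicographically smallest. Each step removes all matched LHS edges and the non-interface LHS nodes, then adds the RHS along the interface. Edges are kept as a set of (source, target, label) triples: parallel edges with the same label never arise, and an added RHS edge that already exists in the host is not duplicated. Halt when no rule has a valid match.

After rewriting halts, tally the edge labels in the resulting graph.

Answer: q:4 r:4

Derivation:
initial: |V|=8 |E|=14  E = 0-p->2 0-r->2 0-q->3 0-r->3 0-q->4 0-r->4 0-q->5 0-r->5 0-q->6 0-r->6 1-q->1 6-p->2 6-q->7 6-r->7
step 1: apply R2 at {0↦3, 1↦0, 2↦2}  → |V|=7 |E|=11  E = 0-r->2 0-q->4 0-r->4 0-q->5 0-r->5 0-q->6 0-r->6 1-q->1 6-p->2 6-q->7 6-r->7
step 2: apply R2 at {0↦7, 1↦6, 2↦2}  → |V|=6 |E|=8  E = 0-r->2 0-q->4 0-r->4 0-q->5 0-r->5 0-q->6 0-r->6 1-q->1
normal form: no rule applies after step 2
NF edges: [(0, 2, 'r'), (0, 4, 'q'), (0, 4, 'r'), (0, 5, 'q'), (0, 5, 'r'), (0, 6, 'q'), (0, 6, 'r'), (1, 1, 'q')]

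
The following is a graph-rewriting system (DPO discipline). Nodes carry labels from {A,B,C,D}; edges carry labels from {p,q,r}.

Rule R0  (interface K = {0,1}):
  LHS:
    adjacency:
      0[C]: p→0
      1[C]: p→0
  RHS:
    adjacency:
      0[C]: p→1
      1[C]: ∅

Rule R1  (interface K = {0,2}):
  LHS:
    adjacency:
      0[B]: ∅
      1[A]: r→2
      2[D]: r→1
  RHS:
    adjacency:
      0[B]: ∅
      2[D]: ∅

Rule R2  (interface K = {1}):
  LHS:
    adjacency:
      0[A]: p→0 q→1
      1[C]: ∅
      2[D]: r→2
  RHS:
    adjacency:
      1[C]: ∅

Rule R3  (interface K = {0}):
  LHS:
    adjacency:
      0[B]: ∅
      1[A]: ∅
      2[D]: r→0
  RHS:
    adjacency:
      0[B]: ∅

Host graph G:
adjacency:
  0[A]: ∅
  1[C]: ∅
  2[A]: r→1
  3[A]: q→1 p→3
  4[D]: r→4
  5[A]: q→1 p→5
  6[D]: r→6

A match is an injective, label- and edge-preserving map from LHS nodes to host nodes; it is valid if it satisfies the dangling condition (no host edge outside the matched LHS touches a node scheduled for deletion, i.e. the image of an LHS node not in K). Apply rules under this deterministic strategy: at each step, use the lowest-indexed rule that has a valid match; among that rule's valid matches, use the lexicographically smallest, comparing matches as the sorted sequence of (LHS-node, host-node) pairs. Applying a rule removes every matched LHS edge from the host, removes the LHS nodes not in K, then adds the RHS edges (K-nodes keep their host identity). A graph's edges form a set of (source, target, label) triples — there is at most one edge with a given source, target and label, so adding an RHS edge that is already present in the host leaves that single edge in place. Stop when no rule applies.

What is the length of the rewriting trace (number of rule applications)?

[0] host  ⇒  7 nodes, 7 edges  {2-r->1 3-q->1 3-p->3 4-r->4 5-q->1 5-p->5 6-r->6}
[1] R2 @ {0↦3, 1↦1, 2↦4}  ⇒  5 nodes, 4 edges  {2-r->1 5-q->1 5-p->5 6-r->6}
[2] R2 @ {0↦5, 1↦1, 2↦6}  ⇒  3 nodes, 1 edges  {2-r->1}
normal form: no rule applies after step 2

Answer: 2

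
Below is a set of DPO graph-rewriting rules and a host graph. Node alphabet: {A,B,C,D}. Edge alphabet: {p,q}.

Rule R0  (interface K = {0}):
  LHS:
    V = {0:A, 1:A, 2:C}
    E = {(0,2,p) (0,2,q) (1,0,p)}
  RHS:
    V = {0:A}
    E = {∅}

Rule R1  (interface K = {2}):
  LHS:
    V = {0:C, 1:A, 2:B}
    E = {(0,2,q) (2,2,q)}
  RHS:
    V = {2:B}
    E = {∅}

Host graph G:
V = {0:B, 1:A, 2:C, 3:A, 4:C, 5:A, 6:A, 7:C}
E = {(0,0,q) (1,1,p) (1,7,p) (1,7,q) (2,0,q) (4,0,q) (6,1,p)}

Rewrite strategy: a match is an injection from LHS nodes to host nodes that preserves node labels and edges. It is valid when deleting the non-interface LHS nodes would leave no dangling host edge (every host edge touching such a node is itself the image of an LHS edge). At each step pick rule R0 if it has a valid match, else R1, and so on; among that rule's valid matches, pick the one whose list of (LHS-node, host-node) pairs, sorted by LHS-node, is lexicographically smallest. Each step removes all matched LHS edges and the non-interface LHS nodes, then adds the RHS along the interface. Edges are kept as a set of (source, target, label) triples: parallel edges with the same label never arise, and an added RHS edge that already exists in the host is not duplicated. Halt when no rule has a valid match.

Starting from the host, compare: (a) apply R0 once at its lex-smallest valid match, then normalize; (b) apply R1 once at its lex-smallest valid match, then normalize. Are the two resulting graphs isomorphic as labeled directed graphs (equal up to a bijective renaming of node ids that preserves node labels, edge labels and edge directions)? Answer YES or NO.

branch R0-first: apply at {0↦1, 1↦6, 2↦7} → |E|=4, then 1 more step(s) → NF |V|=4 |E|=2 V={0:B, 1:A, 4:C, 5:A} E=1-p->1 4-q->0
branch R1-first: apply at {0↦2, 1↦3, 2↦0} → |E|=5, then 1 more step(s) → NF |V|=4 |E|=2 V={0:B, 1:A, 4:C, 5:A} E=1-p->1 4-q->0
graphs isomorphic (equal up to label-preserving node renaming)

Answer: YES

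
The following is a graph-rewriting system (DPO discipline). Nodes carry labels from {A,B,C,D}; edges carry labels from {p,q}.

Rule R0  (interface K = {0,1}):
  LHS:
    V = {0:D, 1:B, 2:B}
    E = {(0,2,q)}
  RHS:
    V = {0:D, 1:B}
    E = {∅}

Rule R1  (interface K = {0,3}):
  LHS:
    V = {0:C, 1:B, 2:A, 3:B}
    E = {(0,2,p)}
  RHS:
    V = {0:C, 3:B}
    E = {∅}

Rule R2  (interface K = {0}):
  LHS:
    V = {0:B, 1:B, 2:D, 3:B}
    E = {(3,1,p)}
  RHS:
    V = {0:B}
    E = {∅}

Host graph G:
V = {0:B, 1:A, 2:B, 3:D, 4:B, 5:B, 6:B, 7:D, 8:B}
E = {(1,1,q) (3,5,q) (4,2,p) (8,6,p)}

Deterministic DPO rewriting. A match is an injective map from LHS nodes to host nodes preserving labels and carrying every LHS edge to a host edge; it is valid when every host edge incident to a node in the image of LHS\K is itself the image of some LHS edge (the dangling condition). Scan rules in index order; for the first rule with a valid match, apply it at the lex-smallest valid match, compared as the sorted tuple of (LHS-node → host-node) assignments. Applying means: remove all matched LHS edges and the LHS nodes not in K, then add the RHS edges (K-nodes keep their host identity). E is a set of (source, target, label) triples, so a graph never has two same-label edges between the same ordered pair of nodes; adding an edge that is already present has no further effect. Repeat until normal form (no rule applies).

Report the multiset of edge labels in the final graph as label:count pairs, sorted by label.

Answer: q:1

Steps:
[0] host  ⇒  9 nodes, 4 edges  {1-q->1 3-q->5 4-p->2 8-p->6}
[1] R0 @ {0↦3, 1↦0, 2↦5}  ⇒  8 nodes, 3 edges  {1-q->1 4-p->2 8-p->6}
[2] R2 @ {0↦0, 1↦2, 2↦3, 3↦4}  ⇒  5 nodes, 2 edges  {1-q->1 8-p->6}
[3] R2 @ {0↦0, 1↦6, 2↦7, 3↦8}  ⇒  2 nodes, 1 edges  {1-q->1}
halt: no rule applies after step 3
NF edges: [(1, 1, 'q')]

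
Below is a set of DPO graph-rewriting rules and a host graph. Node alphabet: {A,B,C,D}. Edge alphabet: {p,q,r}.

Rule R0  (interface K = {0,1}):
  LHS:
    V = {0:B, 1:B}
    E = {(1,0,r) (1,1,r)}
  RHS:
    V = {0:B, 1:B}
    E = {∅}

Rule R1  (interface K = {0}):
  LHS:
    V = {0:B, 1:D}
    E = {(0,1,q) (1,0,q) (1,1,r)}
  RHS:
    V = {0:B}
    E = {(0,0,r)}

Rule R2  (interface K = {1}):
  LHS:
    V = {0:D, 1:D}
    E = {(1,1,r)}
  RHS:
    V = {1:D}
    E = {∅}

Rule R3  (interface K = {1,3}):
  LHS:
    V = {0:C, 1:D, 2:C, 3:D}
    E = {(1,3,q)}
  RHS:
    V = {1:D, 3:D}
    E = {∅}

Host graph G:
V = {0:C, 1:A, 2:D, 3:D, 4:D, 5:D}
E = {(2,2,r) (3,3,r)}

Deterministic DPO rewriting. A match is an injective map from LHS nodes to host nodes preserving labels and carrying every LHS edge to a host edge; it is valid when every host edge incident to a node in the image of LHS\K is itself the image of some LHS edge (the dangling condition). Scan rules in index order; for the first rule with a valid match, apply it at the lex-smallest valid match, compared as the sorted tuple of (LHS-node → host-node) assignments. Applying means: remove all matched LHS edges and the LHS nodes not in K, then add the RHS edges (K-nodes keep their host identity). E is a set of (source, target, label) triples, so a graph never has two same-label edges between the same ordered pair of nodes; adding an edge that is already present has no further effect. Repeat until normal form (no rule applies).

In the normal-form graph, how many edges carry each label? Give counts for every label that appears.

Answer: (no edges)

Derivation:
initial: |V|=6 |E|=2  E = 2-r->2 3-r->3
step 1: apply R2 at {0↦4, 1↦2}  → |V|=5 |E|=1  E = 3-r->3
step 2: apply R2 at {0↦2, 1↦3}  → |V|=4 |E|=0  E = ∅
final graph: no rule applies after step 2
NF edges: []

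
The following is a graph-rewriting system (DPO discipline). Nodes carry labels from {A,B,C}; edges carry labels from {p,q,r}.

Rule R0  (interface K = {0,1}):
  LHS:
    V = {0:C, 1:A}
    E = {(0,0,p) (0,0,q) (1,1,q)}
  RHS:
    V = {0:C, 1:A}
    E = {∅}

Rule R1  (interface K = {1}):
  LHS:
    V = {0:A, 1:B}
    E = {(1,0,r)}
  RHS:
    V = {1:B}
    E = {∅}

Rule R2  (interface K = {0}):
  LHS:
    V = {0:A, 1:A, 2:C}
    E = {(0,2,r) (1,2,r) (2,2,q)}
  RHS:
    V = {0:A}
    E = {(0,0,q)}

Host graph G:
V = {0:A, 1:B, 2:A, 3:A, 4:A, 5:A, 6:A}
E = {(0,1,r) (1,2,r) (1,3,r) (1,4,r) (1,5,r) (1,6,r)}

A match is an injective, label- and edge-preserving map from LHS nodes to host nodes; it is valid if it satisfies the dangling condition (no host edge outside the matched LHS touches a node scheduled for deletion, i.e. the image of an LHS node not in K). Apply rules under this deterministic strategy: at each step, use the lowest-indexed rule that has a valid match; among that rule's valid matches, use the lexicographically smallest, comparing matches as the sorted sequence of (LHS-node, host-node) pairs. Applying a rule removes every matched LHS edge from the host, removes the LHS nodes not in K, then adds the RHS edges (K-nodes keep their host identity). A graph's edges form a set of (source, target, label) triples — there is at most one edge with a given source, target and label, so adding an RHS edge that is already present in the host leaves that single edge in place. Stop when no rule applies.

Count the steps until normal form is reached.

start.  V:7 E:6  edges: 0-r->1 1-r->2 1-r->3 1-r->4 1-r->5 1-r->6
1. fire R1 via {0↦2, 1↦1}  →  V:6 E:5  edges: 0-r->1 1-r->3 1-r->4 1-r->5 1-r->6
2. fire R1 via {0↦3, 1↦1}  →  V:5 E:4  edges: 0-r->1 1-r->4 1-r->5 1-r->6
3. fire R1 via {0↦4, 1↦1}  →  V:4 E:3  edges: 0-r->1 1-r->5 1-r->6
4. fire R1 via {0↦5, 1↦1}  →  V:3 E:2  edges: 0-r->1 1-r->6
5. fire R1 via {0↦6, 1↦1}  →  V:2 E:1  edges: 0-r->1
normal form: no rule applies after step 5

Answer: 5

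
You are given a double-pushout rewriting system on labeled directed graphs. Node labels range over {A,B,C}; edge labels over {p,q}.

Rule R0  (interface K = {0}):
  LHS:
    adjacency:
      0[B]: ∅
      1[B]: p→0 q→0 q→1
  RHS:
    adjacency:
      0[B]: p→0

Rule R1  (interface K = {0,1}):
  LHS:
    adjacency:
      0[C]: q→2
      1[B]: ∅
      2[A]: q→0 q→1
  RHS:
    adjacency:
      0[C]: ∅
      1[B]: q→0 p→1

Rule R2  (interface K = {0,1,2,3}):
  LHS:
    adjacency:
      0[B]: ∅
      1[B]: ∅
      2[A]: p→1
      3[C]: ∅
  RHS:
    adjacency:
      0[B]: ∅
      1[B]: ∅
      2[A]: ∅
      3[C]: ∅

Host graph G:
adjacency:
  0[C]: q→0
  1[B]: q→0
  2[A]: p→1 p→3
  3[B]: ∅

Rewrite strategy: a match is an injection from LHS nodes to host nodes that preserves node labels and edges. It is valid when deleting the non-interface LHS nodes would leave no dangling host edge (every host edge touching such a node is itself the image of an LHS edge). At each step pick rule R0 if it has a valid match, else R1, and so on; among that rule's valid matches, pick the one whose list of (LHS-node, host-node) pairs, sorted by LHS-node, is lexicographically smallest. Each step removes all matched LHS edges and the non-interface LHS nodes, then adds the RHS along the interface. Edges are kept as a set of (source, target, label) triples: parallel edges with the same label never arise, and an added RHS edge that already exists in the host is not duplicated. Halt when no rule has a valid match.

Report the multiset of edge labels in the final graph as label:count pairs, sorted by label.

Answer: q:2

Derivation:
start.  V:4 E:4  edges: 0-q->0 1-q->0 2-p->1 2-p->3
1. fire R2 via {0↦1, 1↦3, 2↦2, 3↦0}  →  V:4 E:3  edges: 0-q->0 1-q->0 2-p->1
2. fire R2 via {0↦3, 1↦1, 2↦2, 3↦0}  →  V:4 E:2  edges: 0-q->0 1-q->0
final graph: no rule applies after step 2
NF edges: [(0, 0, 'q'), (1, 0, 'q')]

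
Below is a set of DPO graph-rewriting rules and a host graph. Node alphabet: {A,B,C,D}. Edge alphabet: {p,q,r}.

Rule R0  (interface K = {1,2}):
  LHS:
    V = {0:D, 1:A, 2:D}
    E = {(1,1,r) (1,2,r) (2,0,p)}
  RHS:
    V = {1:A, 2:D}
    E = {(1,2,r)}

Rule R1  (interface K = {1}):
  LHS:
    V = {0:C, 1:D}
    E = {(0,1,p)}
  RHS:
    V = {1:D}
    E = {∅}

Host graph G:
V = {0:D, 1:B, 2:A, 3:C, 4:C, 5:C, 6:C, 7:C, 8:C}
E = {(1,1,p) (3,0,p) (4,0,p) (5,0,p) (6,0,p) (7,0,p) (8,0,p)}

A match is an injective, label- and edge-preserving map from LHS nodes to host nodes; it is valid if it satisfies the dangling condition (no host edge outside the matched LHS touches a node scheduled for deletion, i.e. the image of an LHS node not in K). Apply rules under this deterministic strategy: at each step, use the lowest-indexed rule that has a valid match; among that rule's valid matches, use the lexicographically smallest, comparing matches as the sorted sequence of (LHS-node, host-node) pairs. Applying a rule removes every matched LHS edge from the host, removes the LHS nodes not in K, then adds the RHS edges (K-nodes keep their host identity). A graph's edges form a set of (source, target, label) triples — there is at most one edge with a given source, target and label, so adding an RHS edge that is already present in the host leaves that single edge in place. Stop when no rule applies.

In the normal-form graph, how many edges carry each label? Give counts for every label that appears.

Answer: p:1

Derivation:
start.  V:9 E:7  edges: 1-p->1 3-p->0 4-p->0 5-p->0 6-p->0 7-p->0 8-p->0
1. fire R1 via {0↦3, 1↦0}  →  V:8 E:6  edges: 1-p->1 4-p->0 5-p->0 6-p->0 7-p->0 8-p->0
2. fire R1 via {0↦4, 1↦0}  →  V:7 E:5  edges: 1-p->1 5-p->0 6-p->0 7-p->0 8-p->0
3. fire R1 via {0↦5, 1↦0}  →  V:6 E:4  edges: 1-p->1 6-p->0 7-p->0 8-p->0
4. fire R1 via {0↦6, 1↦0}  →  V:5 E:3  edges: 1-p->1 7-p->0 8-p->0
5. fire R1 via {0↦7, 1↦0}  →  V:4 E:2  edges: 1-p->1 8-p->0
6. fire R1 via {0↦8, 1↦0}  →  V:3 E:1  edges: 1-p->1
halt: no rule applies after step 6
NF edges: [(1, 1, 'p')]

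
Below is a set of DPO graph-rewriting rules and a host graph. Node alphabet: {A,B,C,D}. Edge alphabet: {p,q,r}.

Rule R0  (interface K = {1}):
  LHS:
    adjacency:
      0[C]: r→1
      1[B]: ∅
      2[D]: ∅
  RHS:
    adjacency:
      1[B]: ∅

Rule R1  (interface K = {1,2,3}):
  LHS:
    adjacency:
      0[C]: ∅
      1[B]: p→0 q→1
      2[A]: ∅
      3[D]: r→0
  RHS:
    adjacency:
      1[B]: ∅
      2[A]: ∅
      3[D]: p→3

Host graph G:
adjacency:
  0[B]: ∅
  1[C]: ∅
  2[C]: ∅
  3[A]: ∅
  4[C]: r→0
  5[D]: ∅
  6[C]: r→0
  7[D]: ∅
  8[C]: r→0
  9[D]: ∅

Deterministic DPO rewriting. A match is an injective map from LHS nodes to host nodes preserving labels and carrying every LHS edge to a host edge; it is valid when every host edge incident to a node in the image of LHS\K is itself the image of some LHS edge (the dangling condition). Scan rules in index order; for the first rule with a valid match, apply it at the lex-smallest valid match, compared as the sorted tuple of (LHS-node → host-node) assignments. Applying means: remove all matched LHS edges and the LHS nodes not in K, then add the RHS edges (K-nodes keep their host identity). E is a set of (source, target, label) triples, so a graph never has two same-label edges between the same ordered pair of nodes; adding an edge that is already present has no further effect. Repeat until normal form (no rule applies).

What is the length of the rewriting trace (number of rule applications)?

initial: |V|=10 |E|=3  E = 4-r->0 6-r->0 8-r->0
step 1: apply R0 at {0↦4, 1↦0, 2↦5}  → |V|=8 |E|=2  E = 6-r->0 8-r->0
step 2: apply R0 at {0↦6, 1↦0, 2↦7}  → |V|=6 |E|=1  E = 8-r->0
step 3: apply R0 at {0↦8, 1↦0, 2↦9}  → |V|=4 |E|=0  E = ∅
normal form: no rule applies after step 3

Answer: 3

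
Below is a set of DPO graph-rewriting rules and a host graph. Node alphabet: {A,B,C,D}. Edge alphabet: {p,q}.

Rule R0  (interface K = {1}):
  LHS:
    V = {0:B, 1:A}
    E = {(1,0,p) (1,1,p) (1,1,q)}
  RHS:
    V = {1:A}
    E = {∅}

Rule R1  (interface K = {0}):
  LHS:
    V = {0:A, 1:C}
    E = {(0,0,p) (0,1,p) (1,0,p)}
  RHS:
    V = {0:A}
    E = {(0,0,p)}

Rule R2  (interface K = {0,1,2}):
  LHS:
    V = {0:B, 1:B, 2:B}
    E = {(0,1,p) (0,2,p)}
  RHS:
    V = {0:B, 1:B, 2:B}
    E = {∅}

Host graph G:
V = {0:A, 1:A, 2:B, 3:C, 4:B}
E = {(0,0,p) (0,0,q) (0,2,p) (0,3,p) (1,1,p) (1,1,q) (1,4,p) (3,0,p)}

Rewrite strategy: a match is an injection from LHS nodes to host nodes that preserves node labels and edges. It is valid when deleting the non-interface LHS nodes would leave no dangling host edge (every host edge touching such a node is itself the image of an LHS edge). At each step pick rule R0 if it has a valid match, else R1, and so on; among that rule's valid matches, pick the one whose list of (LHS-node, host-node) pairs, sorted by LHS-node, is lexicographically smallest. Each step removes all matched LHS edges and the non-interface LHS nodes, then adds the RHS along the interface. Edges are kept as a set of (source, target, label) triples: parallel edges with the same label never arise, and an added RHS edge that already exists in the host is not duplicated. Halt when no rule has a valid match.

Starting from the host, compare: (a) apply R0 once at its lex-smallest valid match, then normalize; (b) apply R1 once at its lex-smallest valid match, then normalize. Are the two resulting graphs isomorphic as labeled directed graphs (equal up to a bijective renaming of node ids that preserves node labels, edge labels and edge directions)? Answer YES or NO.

branch R0-first: apply at {0↦2, 1↦0} → |E|=5, then 1 more step(s) → NF |V|=3 |E|=2 V={0:A, 1:A, 3:C} E=0-p->3 3-p->0
branch R1-first: apply at {0↦0, 1↦3} → |E|=6, then 2 more step(s) → NF |V|=2 |E|=0 V={0:A, 1:A} E=∅
graphs not isomorphic

Answer: NO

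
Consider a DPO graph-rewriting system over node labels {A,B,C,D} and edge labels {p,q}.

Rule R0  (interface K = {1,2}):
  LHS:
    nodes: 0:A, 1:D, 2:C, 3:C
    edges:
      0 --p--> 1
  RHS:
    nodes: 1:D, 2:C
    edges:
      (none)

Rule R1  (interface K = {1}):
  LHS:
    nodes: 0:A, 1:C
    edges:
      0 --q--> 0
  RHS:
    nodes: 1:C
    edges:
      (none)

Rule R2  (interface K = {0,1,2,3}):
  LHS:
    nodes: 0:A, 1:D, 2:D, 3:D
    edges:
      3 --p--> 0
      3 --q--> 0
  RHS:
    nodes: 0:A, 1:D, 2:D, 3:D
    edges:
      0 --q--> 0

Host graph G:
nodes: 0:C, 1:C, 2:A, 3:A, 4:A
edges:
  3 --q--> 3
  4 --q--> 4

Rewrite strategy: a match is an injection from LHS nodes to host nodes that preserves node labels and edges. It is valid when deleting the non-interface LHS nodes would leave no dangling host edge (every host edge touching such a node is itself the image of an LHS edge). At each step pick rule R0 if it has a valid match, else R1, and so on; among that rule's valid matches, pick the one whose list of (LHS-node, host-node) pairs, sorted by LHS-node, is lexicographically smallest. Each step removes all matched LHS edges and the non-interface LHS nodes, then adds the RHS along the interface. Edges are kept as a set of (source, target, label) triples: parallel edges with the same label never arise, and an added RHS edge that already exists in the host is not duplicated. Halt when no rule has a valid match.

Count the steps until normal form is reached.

initial: |V|=5 |E|=2  E = 3-q->3 4-q->4
step 1: apply R1 at {0↦3, 1↦0}  → |V|=4 |E|=1  E = 4-q->4
step 2: apply R1 at {0↦4, 1↦0}  → |V|=3 |E|=0  E = ∅
halt: no rule applies after step 2

Answer: 2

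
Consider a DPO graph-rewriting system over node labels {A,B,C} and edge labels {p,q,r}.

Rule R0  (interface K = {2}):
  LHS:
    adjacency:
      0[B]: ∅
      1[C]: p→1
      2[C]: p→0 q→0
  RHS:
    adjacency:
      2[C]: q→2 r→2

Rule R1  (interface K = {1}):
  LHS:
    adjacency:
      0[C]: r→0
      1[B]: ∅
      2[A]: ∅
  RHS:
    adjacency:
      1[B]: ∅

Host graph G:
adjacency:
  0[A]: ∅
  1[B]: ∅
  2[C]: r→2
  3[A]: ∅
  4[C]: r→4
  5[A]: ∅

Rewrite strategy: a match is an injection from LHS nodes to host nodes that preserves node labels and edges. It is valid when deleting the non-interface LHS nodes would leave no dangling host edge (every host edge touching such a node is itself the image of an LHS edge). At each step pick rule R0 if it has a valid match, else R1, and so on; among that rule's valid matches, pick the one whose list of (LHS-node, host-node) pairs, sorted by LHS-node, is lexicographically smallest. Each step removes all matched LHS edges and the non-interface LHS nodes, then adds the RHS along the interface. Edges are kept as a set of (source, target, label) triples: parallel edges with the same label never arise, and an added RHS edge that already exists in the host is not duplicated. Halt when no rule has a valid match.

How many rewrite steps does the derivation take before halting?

Answer: 2

Derivation:
[0] host  ⇒  6 nodes, 2 edges  {2-r->2 4-r->4}
[1] R1 @ {0↦2, 1↦1, 2↦0}  ⇒  4 nodes, 1 edges  {4-r->4}
[2] R1 @ {0↦4, 1↦1, 2↦3}  ⇒  2 nodes, 0 edges  {∅}
normal form: no rule applies after step 2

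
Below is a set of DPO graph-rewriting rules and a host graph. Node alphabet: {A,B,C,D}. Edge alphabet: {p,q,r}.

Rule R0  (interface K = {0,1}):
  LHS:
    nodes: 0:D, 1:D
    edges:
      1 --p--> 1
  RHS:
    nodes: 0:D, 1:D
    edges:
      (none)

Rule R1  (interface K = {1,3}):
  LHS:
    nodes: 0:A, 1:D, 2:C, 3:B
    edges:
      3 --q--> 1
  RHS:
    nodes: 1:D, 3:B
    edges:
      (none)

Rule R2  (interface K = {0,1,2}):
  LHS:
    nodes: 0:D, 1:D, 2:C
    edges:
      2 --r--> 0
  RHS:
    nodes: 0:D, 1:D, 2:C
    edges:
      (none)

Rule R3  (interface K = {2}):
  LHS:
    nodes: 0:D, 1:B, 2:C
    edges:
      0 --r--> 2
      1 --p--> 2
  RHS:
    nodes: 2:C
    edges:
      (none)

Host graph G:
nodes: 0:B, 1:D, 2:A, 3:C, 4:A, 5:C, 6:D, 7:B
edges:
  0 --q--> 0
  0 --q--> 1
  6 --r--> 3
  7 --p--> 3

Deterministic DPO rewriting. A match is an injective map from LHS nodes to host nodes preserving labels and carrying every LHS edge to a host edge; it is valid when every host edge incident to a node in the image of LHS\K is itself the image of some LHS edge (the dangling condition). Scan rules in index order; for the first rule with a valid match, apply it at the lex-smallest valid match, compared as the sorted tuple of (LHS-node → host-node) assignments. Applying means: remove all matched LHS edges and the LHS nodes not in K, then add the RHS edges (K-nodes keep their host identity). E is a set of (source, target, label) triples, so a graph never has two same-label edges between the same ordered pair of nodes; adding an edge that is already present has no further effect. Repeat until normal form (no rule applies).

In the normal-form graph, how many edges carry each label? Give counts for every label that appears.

Answer: q:1

Rewrite trace:
initial: |V|=8 |E|=4  E = 0-q->0 0-q->1 6-r->3 7-p->3
step 1: apply R1 at {0↦2, 1↦1, 2↦5, 3↦0}  → |V|=6 |E|=3  E = 0-q->0 6-r->3 7-p->3
step 2: apply R3 at {0↦6, 1↦7, 2↦3}  → |V|=4 |E|=1  E = 0-q->0
halt: no rule applies after step 2
NF edges: [(0, 0, 'q')]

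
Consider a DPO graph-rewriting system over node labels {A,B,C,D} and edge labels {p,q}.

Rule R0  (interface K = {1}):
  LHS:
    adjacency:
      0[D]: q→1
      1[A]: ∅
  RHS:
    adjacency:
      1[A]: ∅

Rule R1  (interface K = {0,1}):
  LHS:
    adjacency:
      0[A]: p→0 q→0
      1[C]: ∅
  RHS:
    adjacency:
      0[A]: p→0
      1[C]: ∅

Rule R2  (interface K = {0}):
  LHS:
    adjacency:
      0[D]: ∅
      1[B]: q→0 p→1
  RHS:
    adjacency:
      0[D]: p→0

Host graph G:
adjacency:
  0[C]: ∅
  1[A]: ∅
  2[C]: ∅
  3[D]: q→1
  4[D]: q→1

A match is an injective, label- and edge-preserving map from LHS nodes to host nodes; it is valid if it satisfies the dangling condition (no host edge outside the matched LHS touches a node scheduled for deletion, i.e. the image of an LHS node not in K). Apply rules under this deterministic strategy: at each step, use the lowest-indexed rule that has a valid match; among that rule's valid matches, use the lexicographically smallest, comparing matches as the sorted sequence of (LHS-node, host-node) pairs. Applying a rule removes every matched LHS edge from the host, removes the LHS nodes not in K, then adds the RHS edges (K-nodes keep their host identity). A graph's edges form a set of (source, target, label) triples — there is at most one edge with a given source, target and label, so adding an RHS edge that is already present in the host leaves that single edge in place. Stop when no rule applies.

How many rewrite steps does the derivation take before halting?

[0] host  ⇒  5 nodes, 2 edges  {3-q->1 4-q->1}
[1] R0 @ {0↦3, 1↦1}  ⇒  4 nodes, 1 edges  {4-q->1}
[2] R0 @ {0↦4, 1↦1}  ⇒  3 nodes, 0 edges  {∅}
halt: no rule applies after step 2

Answer: 2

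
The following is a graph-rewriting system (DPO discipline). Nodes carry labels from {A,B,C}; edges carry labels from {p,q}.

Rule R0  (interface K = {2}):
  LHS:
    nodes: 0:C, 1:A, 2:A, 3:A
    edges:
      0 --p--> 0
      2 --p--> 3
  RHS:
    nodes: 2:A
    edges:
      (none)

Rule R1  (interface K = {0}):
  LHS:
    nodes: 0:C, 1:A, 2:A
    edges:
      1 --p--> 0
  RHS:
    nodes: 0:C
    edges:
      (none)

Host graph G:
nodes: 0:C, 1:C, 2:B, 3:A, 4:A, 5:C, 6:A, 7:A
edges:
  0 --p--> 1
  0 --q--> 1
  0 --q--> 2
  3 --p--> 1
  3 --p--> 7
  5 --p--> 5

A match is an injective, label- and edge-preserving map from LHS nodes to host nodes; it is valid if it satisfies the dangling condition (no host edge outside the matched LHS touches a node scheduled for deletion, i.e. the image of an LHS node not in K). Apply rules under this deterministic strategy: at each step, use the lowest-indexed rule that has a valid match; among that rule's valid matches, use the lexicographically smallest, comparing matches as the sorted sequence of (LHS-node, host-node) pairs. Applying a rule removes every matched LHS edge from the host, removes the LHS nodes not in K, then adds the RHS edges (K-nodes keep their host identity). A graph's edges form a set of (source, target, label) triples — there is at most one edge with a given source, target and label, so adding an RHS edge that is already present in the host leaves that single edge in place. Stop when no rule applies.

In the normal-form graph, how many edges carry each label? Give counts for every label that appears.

Answer: p:1 q:2

Rewrite trace:
start.  V:8 E:6  edges: 0-p->1 0-q->1 0-q->2 3-p->1 3-p->7 5-p->5
1. fire R0 via {0↦5, 1↦4, 2↦3, 3↦7}  →  V:5 E:4  edges: 0-p->1 0-q->1 0-q->2 3-p->1
2. fire R1 via {0↦1, 1↦3, 2↦6}  →  V:3 E:3  edges: 0-p->1 0-q->1 0-q->2
final graph: no rule applies after step 2
NF edges: [(0, 1, 'p'), (0, 1, 'q'), (0, 2, 'q')]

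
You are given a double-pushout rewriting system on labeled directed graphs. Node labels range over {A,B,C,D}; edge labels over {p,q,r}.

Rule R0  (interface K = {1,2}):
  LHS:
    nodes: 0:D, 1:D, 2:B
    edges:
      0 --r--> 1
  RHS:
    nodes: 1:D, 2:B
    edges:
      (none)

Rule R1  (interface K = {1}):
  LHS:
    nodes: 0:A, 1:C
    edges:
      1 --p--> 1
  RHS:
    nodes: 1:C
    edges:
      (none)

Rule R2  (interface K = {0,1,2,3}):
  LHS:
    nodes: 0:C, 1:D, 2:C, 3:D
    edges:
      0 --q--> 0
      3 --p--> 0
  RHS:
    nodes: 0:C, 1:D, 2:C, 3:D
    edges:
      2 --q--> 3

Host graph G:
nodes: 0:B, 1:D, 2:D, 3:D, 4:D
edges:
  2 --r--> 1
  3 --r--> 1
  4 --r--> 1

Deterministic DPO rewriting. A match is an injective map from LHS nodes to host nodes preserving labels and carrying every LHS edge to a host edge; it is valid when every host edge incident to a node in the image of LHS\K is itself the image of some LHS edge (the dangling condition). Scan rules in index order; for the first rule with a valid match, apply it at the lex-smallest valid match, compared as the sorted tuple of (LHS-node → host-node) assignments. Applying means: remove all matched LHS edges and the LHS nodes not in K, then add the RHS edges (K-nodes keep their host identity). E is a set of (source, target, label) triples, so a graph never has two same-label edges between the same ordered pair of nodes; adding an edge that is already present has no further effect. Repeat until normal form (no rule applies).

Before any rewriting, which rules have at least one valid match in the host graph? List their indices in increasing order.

R0: 3 valid matches — {0↦2, 1↦1, 2↦0}, {0↦3, 1↦1, 2↦0}, {0↦4, 1↦1, 2↦0}
R1: no valid match — LHS pattern not found
R2: no valid match — LHS pattern not found

Answer: [R0]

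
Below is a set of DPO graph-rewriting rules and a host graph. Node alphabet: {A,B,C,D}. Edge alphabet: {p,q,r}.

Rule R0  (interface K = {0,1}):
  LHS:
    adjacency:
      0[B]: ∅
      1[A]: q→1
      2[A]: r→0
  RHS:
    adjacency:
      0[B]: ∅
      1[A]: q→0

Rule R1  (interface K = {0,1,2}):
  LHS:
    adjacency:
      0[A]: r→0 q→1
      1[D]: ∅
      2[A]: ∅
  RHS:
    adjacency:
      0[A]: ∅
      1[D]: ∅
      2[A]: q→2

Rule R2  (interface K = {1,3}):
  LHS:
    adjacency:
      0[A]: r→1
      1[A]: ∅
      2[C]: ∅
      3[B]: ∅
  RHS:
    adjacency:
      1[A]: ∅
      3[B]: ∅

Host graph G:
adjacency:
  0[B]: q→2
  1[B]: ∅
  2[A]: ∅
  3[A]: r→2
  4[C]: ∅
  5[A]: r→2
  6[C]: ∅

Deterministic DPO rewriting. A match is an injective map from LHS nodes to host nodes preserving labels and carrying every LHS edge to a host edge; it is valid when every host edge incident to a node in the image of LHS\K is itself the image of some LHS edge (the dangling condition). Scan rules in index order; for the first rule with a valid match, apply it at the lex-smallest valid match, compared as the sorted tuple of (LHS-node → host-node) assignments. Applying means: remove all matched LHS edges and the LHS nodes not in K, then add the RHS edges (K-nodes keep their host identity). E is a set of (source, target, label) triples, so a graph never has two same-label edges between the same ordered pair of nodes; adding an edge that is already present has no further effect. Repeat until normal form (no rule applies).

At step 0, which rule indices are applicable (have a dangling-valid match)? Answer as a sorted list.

Answer: [R2]

Derivation:
R0: no valid match — LHS pattern not found
R1: no valid match — LHS pattern not found
R2: 8 valid matches — {0↦3, 1↦2, 2↦4, 3↦0}, {0↦3, 1↦2, 2↦4, 3↦1}, {0↦3, 1↦2, 2↦6, 3↦0} (+5 more)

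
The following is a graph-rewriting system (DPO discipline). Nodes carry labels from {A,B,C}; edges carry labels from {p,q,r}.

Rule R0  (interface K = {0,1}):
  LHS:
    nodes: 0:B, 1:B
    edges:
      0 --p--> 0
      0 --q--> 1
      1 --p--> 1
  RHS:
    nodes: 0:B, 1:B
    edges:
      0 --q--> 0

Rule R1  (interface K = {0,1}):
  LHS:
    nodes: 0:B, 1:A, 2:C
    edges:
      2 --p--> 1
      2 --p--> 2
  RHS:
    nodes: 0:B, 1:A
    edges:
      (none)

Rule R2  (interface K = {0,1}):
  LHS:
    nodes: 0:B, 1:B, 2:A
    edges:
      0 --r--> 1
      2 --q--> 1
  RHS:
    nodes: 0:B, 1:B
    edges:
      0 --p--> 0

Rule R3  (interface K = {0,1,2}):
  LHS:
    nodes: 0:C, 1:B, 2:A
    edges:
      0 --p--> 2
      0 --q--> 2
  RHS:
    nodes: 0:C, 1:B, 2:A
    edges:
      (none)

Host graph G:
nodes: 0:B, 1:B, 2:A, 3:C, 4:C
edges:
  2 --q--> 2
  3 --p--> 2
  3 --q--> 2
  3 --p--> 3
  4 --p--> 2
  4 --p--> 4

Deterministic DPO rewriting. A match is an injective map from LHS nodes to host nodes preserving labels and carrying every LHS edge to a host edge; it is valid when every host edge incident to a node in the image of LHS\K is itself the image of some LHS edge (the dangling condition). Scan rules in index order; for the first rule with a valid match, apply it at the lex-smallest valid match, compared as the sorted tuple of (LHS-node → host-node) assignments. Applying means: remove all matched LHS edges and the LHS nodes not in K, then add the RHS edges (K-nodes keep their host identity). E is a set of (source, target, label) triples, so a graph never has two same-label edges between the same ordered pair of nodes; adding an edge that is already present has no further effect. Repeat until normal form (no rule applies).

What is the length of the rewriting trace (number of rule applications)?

[0] host  ⇒  5 nodes, 6 edges  {2-q->2 3-p->2 3-q->2 3-p->3 4-p->2 4-p->4}
[1] R1 @ {0↦0, 1↦2, 2↦4}  ⇒  4 nodes, 4 edges  {2-q->2 3-p->2 3-q->2 3-p->3}
[2] R3 @ {0↦3, 1↦0, 2↦2}  ⇒  4 nodes, 2 edges  {2-q->2 3-p->3}
normal form: no rule applies after step 2

Answer: 2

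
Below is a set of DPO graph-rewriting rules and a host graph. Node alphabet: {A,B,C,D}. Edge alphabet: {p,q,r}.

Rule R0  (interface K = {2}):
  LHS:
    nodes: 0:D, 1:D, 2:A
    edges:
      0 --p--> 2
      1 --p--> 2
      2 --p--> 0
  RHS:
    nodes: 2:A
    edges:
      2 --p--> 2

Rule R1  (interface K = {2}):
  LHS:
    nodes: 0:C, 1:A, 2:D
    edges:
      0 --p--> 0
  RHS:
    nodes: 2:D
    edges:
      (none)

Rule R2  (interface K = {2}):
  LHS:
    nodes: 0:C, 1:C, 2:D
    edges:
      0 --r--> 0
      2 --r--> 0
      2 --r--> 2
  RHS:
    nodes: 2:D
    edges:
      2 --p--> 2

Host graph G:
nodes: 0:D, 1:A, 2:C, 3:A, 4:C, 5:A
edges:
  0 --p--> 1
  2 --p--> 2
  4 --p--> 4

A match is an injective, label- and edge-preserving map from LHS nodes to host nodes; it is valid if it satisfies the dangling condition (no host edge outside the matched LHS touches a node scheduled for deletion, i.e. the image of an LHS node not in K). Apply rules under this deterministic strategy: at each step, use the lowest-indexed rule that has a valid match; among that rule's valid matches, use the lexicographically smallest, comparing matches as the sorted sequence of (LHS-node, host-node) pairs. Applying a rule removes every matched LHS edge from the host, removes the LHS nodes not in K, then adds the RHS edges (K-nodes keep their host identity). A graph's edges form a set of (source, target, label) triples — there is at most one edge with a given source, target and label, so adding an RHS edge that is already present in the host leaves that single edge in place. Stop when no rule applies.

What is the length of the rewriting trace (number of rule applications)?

initial: |V|=6 |E|=3  E = 0-p->1 2-p->2 4-p->4
step 1: apply R1 at {0↦2, 1↦3, 2↦0}  → |V|=4 |E|=2  E = 0-p->1 4-p->4
step 2: apply R1 at {0↦4, 1↦5, 2↦0}  → |V|=2 |E|=1  E = 0-p->1
final graph: no rule applies after step 2

Answer: 2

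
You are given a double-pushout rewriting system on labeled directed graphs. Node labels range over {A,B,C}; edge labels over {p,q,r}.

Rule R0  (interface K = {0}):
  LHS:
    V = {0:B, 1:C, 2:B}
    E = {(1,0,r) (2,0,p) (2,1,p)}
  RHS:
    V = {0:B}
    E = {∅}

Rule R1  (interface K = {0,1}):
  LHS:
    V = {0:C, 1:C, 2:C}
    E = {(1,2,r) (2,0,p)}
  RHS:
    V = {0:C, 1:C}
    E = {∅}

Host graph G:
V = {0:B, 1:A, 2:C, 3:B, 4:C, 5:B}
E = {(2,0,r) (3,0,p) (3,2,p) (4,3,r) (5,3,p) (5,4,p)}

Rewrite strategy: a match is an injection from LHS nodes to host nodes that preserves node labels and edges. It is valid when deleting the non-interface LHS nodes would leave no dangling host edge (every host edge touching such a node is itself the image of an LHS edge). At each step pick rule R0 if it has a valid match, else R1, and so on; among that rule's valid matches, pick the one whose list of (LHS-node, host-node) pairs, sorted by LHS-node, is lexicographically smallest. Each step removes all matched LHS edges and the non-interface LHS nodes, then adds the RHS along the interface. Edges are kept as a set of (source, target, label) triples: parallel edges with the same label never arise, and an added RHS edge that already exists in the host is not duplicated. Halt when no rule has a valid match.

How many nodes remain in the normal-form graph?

initial: |V|=6 |E|=6  E = 2-r->0 3-p->0 3-p->2 4-r->3 5-p->3 5-p->4
step 1: apply R0 at {0↦3, 1↦4, 2↦5}  → |V|=4 |E|=3  E = 2-r->0 3-p->0 3-p->2
step 2: apply R0 at {0↦0, 1↦2, 2↦3}  → |V|=2 |E|=0  E = ∅
final graph: no rule applies after step 2
NF nodes: {0:B, 1:A}

Answer: 2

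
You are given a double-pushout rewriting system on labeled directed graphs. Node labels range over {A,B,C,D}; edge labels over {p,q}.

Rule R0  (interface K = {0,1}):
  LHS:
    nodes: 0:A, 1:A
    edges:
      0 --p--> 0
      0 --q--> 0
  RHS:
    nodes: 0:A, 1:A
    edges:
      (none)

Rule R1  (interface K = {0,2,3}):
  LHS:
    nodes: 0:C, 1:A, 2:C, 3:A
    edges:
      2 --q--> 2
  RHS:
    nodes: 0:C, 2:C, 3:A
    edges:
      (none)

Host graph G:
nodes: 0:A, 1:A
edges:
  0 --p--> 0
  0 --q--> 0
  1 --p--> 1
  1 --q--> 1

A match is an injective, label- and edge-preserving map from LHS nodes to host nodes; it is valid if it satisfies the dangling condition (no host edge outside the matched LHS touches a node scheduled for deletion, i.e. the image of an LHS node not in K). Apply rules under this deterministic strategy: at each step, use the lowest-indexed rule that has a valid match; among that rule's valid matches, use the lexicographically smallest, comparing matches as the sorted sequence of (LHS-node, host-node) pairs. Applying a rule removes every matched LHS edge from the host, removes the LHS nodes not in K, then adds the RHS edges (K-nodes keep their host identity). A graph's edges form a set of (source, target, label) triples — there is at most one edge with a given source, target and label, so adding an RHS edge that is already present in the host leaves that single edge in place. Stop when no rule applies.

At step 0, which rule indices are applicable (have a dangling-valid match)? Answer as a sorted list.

Answer: [R0]

Rewrite trace:
R0: 2 valid matches — {0↦0, 1↦1}, {0↦1, 1↦0}
R1: no valid match — LHS pattern not found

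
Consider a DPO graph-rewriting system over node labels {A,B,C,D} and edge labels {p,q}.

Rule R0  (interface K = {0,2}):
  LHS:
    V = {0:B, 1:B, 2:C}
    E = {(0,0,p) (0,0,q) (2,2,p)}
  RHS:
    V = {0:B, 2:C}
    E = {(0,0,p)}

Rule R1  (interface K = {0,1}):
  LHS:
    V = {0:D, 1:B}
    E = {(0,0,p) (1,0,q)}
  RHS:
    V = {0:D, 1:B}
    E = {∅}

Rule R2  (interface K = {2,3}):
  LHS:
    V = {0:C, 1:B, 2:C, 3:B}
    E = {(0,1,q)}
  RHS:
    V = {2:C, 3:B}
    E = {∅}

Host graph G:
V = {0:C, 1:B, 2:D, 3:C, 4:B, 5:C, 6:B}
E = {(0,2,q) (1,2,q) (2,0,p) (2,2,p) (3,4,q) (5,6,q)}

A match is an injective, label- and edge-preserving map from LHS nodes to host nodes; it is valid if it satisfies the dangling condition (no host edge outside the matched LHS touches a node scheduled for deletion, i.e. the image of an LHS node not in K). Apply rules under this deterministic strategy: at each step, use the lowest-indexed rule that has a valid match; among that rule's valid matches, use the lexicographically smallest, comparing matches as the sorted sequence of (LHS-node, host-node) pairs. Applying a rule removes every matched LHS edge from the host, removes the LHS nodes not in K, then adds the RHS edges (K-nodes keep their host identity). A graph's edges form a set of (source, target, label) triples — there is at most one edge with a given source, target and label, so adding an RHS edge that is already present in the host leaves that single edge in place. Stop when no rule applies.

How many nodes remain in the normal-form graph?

[0] host  ⇒  7 nodes, 6 edges  {0-q->2 1-q->2 2-p->0 2-p->2 3-q->4 5-q->6}
[1] R1 @ {0↦2, 1↦1}  ⇒  7 nodes, 4 edges  {0-q->2 2-p->0 3-q->4 5-q->6}
[2] R2 @ {0↦3, 1↦4, 2↦0, 3↦1}  ⇒  5 nodes, 3 edges  {0-q->2 2-p->0 5-q->6}
[3] R2 @ {0↦5, 1↦6, 2↦0, 3↦1}  ⇒  3 nodes, 2 edges  {0-q->2 2-p->0}
final graph: no rule applies after step 3
NF nodes: {0:C, 1:B, 2:D}

Answer: 3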